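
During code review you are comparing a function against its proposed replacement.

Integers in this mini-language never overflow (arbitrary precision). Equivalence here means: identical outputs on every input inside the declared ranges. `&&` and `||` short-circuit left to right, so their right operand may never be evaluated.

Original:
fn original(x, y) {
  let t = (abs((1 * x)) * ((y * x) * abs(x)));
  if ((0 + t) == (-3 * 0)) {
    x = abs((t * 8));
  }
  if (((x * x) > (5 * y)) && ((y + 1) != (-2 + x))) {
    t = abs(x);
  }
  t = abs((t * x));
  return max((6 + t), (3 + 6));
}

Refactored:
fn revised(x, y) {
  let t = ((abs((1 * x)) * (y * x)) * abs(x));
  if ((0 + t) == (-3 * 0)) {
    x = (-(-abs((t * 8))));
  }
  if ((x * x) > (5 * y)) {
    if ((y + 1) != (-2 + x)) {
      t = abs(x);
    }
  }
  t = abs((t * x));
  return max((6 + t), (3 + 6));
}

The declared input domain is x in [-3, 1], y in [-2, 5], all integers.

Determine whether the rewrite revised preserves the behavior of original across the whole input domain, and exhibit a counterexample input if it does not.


Differences: statement counts differ, branching structure differs, boolean connective usage differs — yet all 40 inputs agree.
verdict: equivalent


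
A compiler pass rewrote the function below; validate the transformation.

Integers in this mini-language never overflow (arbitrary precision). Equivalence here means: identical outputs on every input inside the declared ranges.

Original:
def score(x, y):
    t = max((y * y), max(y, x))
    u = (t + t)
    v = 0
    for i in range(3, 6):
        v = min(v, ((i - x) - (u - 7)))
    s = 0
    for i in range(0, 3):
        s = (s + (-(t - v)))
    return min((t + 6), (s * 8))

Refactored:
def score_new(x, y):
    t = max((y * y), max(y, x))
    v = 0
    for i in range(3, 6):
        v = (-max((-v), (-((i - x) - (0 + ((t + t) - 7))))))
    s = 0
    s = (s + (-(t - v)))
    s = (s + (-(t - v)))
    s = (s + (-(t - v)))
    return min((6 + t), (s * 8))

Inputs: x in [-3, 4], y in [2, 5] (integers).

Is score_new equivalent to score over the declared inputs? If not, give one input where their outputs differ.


Reading the diff, among the changes: constant usage differs, min/max/abs usage differs, arithmetic usage differs, local variable names differ, loop structure differs.
One worked example (x=3, y=5) — score: t = 25; u = 50; v = 0; [i=3]; v = -43; [i=4]; v = -43; [i=5]; v = -43; s = 0; [i=0]; s = -68; [i=1]; s = -136; [i=2]; s = -204; return -1632; score_new: t = 25; v = 0; [i=3]; v = -43; [i=4]; v = -43; [i=5]; v = -43; s = 0; s = -68; s = -136; s = -204; return -1632; agreement on -1632.
An exhaustive pass over the 32 declared inputs shows identical outputs.
verdict: equivalent


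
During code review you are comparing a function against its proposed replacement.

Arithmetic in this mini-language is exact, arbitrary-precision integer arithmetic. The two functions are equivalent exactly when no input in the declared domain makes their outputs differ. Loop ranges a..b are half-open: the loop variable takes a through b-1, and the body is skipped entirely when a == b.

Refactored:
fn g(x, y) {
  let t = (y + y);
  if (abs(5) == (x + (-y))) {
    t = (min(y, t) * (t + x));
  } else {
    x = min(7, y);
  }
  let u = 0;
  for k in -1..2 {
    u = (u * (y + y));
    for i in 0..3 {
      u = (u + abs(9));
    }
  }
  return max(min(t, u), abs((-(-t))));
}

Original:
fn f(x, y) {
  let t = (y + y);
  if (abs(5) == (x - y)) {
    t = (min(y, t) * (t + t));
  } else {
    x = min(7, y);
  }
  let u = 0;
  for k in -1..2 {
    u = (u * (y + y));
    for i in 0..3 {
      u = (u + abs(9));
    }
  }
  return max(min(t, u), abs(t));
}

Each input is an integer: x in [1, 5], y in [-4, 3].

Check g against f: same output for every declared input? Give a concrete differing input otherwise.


Not equivalent: x=1, y=-4 separates them (128 vs 56).
f: t=-8, then (abs(5) == (x - y)) is true, then t=128, then u=0, then (k=-1), then u=0, then (i=0), then u=9, then (i=1), then u=18, then (i=2), then u=27, then (k=0), then u=-216, then (i=0), then u=-207, then (i=1), then u=-198, then (i=2), then u=-189, then (k=1), then u=1512, then (i=0), then u=1521, then (i=1), then u=1530, then (i=2), then u=1539, then returns 128
g: t=-8, then (abs(5) == (x + (-y))) is true, then t=56, then u=0, then (k=-1), then u=0, then (i=0), then u=9, then (i=1), then u=18, then (i=2), then u=27, then (k=0), then u=-216, then (i=0), then u=-207, then (i=1), then u=-198, then (i=2), then u=-189, then (k=1), then u=1512, then (i=0), then u=1521, then (i=1), then u=1530, then (i=2), then u=1539, then returns 56
verdict: not equivalent; witness: x=1, y=-4


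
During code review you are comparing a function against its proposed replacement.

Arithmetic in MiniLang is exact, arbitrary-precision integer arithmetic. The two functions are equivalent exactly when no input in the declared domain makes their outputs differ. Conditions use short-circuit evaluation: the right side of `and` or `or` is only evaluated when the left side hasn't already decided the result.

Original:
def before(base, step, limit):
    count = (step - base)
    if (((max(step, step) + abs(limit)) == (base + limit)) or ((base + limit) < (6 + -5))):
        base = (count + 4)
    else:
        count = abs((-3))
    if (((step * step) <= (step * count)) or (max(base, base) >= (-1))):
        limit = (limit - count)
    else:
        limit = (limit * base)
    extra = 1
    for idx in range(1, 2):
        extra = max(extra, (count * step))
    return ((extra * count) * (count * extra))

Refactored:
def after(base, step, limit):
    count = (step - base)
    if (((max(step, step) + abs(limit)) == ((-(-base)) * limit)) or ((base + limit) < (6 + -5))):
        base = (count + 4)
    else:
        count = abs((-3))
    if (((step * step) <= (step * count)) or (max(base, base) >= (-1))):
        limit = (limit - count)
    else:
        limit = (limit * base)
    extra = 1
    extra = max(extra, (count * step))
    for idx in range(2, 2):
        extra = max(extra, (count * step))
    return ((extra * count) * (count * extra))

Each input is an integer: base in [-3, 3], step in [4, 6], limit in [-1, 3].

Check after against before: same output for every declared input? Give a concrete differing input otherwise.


On input base=3, step=4, limit=2, before returns 1296 while after returns 16.
verdict: not equivalent; witness: base=3, step=4, limit=2


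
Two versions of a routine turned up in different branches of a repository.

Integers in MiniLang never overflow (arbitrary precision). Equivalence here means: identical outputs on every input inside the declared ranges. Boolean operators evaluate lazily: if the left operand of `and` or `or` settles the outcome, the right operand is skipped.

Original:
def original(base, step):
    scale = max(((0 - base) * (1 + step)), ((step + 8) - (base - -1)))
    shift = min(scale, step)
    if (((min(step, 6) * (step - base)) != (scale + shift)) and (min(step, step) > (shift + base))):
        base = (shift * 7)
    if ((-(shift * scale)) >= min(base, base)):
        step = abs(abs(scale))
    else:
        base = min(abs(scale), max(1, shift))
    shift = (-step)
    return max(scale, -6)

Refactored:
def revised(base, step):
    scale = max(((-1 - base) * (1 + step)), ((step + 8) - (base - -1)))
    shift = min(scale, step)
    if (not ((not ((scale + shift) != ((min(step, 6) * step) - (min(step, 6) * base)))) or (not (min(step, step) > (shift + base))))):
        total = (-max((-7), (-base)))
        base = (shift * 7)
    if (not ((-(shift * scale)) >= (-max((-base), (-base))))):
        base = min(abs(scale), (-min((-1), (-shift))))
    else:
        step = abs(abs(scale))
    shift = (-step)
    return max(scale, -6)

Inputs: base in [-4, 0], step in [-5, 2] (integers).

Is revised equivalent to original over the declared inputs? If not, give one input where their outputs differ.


Not equivalent: base=0, step=-5 separates them (2 vs 4).
original: scale=2, then shift=-5, then (((min(step, 6) * (step - base)) != (scale + shift)) and (min(step, step) > (shift + base))) is false, then ((-(shift * scale)) >= min(base, base)) is true, then step=2, then shift=-2, then returns 2
revised: scale=4, then shift=-5, then (not ((not ((scale + shift) != ((min(step, 6) * step) - (min(step, 6) * base)))) or (not (min(step, step) > (shift + base))))) is false, then (not ((-(shift * scale)) >= (-max((-base), (-base))))) is false, then step=4, then shift=-4, then returns 4
verdict: not equivalent; witness: base=0, step=-5


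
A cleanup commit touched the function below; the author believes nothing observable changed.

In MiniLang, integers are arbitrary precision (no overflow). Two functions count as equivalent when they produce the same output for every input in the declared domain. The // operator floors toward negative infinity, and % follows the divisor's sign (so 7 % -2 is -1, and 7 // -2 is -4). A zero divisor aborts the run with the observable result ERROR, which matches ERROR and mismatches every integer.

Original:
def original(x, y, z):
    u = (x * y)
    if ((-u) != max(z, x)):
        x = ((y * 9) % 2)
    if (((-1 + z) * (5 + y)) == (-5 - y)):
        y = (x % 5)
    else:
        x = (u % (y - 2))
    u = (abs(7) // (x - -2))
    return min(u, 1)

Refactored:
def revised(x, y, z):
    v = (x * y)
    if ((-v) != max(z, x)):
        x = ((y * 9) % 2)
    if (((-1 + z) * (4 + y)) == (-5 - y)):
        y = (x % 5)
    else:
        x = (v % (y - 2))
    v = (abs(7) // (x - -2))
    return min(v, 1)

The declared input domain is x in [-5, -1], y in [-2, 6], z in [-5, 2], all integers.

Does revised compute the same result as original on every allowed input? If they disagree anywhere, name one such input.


The rewrite breaks on x=-5, y=-2, z=0, where the results are 1 and ERROR.
original: u=10, then ((-u) != max(z, x)) is true, then x=0, then (((-1 + z) * (5 + y)) == (-5 - y)) is true, then y=0, then u=3, then returns 1
revised: v=10, then ((-v) != max(z, x)) is true, then x=0, then (((-1 + z) * (4 + y)) == (-5 - y)) is false, then x=-2, then a zero divisor aborts: ERROR
verdict: not equivalent; witness: x=-5, y=-2, z=0


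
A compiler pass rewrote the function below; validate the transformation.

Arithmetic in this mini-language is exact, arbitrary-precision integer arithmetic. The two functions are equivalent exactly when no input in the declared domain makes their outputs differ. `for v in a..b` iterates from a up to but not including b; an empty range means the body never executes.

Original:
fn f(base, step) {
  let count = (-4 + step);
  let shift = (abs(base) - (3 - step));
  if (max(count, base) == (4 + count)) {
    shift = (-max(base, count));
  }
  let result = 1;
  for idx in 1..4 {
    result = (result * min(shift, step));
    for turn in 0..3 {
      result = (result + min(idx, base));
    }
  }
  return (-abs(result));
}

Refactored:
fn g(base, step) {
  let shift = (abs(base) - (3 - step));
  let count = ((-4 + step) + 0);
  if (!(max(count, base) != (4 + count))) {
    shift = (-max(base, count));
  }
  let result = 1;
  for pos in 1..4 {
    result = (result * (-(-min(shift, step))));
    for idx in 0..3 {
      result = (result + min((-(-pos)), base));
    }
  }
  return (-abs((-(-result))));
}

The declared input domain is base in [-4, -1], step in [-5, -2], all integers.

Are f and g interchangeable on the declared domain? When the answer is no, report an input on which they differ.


The two are interchangeable: boolean connective usage differs; and local variable names differ; and arithmetic usage differs; and constant usage differs; and comparison usage differs, and every declared input agrees.
One worked example (base=-2, step=-4) — f: count becomes -8; next shift becomes -5; next (max(count, base) == (4 + count)) evaluates to false; next result becomes 1; next at idx=1:; next result becomes -5; next at turn=0:; next result becomes -7; next at turn=1:; next result becomes -9; next at turn=2:; next result becomes -11; next at idx=2:; next result becomes 55; next at turn=0:; next result becomes 53; next at turn=1:; next result becomes 51; next at turn=2:; next result becomes 49; next at idx=3:; next result becomes -245; next at turn=0:; next result becomes -247; next at turn=1:; next result becomes -249; next at turn=2:; next result becomes -251; next final value -251; g: shift becomes -5; next count becomes -8; next (!(max(count, base) != (4 + count))) evaluates to false; next result becomes 1; next at pos=1:; next result becomes -5; next at idx=0:; next result becomes -7; next at idx=1:; next result becomes -9; next at idx=2:; next result becomes -11; next at pos=2:; next result becomes 55; next at idx=0:; next result becomes 53; next at idx=1:; next result becomes 51; next at idx=2:; next result becomes 49; next at pos=3:; next result becomes -245; next at idx=0:; next result becomes -247; next at idx=1:; next result becomes -249; next at idx=2:; next result becomes -251; next final value -251; agreement on -251.
Across all 16 domain points the two functions coincide.
verdict: equivalent


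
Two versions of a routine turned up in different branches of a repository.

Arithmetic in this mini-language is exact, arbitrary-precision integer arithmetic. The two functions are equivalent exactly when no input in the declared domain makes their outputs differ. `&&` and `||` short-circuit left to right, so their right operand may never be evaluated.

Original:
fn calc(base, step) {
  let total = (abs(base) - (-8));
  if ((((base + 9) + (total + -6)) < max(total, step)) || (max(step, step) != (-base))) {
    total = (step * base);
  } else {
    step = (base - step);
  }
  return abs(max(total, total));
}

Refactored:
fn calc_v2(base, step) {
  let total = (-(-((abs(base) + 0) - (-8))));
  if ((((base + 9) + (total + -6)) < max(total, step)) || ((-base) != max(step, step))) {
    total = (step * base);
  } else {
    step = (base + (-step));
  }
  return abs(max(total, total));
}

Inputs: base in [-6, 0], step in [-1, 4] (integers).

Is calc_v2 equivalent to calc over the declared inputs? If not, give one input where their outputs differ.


Reading the diff, among the changes: constant usage differs, and arithmetic usage differs.
As a probe, take base=-4, step=0: calc runs total := 12 | ((((base + 9) + (total + -6)) < max(total, step)) || (max(step, step) != (-base))): true | total := 0 | result 0; calc_v2 runs total := 12 | ((((base + 9) + (total + -6)) < max(total, step)) || ((-base) != max(step, step))): true | total := 0 | result 0; both end at 0.
Every one of the 42 inputs gives matching results.
verdict: equivalent


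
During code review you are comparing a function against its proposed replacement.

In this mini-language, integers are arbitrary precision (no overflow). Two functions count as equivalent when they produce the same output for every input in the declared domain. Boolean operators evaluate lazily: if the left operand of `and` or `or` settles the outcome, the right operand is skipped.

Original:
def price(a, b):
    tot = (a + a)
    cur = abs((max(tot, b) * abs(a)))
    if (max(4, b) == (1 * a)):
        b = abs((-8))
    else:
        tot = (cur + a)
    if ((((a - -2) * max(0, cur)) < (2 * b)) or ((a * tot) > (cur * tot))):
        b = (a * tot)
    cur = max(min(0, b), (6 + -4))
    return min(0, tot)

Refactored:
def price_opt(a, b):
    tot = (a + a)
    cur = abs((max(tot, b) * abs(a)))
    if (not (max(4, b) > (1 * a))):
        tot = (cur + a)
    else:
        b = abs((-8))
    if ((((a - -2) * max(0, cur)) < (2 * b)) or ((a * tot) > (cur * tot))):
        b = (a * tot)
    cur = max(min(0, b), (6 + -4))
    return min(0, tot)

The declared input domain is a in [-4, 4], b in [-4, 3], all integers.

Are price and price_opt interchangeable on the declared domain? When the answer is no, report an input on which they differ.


a=-4, b=-4 yields 0 from price but -8 from price_opt.
verdict: not equivalent; witness: a=-4, b=-4


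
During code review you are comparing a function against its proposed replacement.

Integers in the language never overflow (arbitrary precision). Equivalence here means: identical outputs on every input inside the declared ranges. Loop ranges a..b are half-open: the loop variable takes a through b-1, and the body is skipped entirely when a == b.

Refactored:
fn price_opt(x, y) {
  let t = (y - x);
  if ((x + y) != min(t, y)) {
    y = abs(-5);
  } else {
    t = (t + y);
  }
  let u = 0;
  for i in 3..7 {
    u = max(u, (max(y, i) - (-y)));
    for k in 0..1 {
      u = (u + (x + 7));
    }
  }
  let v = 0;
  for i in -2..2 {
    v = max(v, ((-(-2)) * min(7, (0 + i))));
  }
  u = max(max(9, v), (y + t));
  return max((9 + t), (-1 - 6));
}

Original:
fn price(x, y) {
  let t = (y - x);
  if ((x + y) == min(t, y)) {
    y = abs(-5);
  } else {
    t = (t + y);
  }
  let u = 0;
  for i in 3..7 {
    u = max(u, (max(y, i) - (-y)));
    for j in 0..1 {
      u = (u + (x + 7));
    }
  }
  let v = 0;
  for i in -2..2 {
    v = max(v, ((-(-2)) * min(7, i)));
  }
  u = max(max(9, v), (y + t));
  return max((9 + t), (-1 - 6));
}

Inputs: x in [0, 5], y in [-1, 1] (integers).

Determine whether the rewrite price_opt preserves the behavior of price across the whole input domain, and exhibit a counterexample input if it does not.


Input x=0, y=-1: 8 from price versus 7 from price_opt.
verdict: not equivalent; witness: x=0, y=-1


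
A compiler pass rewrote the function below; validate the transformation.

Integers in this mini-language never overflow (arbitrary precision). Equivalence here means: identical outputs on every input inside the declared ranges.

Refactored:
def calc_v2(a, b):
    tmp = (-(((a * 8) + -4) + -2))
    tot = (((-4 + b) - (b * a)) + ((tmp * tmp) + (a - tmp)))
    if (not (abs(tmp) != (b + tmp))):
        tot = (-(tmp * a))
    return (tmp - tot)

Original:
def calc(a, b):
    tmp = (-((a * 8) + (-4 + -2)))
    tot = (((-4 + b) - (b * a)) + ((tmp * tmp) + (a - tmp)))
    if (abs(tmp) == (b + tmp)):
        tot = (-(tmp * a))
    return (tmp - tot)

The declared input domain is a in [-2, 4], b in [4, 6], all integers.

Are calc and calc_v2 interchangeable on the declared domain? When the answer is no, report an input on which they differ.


The two versions differ — the changes include comparison usage differs; also boolean connective usage differs.
Spot check at a=3, b=6 — calc: tmp becomes -18; next tot becomes 329; next (abs(tmp) == (b + tmp)) evaluates to false; next final value -347. calc_v2: tmp becomes -18; next tot becomes 329; next (not (abs(tmp) != (b + tmp))) evaluates to false; next final value -347. Both give -347.
Every one of the 21 inputs gives matching results.
verdict: equivalent


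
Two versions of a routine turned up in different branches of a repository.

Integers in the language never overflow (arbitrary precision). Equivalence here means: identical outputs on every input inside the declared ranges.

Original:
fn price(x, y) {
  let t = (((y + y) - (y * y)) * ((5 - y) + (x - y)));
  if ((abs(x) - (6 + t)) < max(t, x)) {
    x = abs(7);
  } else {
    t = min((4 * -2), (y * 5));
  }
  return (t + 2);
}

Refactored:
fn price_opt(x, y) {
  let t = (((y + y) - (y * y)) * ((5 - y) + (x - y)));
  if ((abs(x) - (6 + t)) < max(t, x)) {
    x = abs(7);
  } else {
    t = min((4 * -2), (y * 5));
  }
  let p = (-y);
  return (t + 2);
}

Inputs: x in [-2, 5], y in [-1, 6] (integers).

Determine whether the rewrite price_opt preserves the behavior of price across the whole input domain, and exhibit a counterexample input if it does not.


Although local variable names differ, statement counts differ, 64/64 inputs agree.
verdict: equivalent


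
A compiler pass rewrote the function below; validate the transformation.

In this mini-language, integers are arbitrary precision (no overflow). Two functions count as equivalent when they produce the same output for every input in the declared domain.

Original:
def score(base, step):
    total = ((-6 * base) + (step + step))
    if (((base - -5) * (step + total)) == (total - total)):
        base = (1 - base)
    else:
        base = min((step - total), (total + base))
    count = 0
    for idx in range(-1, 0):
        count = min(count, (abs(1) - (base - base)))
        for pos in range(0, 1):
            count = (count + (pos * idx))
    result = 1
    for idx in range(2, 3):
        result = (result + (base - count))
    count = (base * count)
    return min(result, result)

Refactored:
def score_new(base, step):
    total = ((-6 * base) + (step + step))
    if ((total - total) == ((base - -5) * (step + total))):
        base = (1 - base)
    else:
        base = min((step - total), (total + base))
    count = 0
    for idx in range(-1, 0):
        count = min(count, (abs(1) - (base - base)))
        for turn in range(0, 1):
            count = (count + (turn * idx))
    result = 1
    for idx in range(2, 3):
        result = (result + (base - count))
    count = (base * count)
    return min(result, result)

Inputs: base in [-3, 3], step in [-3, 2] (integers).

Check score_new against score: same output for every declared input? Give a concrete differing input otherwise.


Equivalent — the differences include local variable names differ, yet no declared input distinguishes the two.
Tracing base=-2, step=-3: score: total = 6; (((base - -5) * (step + total)) == (total - total)) -> false; base = -9; count = 0; [idx=-1]; count = 0; [pos=0]; count = 0; result = 1; [idx=2]; result = -8; count = 0; return -8 | score_new: total = 6; ((total - total) == ((base - -5) * (step + total))) -> false; base = -9; count = 0; [idx=-1]; count = 0; [turn=0]; count = 0; result = 1; [idx=2]; result = -8; count = 0; return -8 — matching result -8.
An exhaustive pass over the 42 declared inputs shows identical outputs.
verdict: equivalent


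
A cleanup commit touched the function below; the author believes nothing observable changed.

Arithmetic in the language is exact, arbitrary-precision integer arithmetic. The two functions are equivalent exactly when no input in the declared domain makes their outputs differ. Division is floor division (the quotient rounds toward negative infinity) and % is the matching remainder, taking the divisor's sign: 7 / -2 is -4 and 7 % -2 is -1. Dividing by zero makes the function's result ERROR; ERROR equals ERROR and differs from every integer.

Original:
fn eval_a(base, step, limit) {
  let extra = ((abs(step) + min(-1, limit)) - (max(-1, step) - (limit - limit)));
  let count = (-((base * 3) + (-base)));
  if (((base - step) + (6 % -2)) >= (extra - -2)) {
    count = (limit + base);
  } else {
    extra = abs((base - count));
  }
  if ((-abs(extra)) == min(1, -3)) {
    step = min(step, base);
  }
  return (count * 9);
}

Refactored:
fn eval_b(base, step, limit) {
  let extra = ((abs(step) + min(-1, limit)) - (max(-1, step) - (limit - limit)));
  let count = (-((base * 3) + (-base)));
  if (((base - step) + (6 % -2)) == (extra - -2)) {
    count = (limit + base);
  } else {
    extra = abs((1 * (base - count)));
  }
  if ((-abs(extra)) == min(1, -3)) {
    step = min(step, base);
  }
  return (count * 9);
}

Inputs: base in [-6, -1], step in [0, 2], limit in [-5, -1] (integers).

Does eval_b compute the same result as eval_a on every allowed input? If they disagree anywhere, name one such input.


The rewrite breaks on base=-2, step=0, limit=-5, where the results are -63 and 36.
eval_a: extra=-5, then count=4, then (((base - step) + (6 % -2)) >= (extra - -2)) is true, then count=-7, then ((-abs(extra)) == min(1, -3)) is false, then returns -63
eval_b: extra=-5, then count=4, then (((base - step) + (6 % -2)) == (extra - -2)) is false, then extra=6, then ((-abs(extra)) == min(1, -3)) is false, then returns 36
verdict: not equivalent; witness: base=-2, step=0, limit=-5


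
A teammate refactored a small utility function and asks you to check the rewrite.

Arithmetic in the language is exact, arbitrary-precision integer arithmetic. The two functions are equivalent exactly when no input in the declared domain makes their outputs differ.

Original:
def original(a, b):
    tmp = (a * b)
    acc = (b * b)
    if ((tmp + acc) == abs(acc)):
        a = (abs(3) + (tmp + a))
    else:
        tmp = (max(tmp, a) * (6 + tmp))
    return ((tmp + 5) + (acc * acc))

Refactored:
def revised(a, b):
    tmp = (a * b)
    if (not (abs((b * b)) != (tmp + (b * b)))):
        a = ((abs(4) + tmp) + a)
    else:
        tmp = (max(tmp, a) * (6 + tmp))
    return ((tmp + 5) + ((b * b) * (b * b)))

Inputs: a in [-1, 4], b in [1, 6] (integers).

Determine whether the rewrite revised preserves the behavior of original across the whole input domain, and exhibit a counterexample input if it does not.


Equivalent. The edit looks behavioral (`3` became `4`), but over these ranges it never changes the outcome.
Sweeping the whole domain (36 inputs) finds no disagreement.
Spot check at a=1, b=1 — original: tmp becomes 1; next acc becomes 1; next ((tmp + acc) == abs(acc)) evaluates to false; next tmp becomes 7; next final value 13. revised: tmp becomes 1; next (not (abs((b * b)) != (tmp + (b * b)))) evaluates to false; next tmp becomes 7; next final value 13. Both give 13.
verdict: equivalent


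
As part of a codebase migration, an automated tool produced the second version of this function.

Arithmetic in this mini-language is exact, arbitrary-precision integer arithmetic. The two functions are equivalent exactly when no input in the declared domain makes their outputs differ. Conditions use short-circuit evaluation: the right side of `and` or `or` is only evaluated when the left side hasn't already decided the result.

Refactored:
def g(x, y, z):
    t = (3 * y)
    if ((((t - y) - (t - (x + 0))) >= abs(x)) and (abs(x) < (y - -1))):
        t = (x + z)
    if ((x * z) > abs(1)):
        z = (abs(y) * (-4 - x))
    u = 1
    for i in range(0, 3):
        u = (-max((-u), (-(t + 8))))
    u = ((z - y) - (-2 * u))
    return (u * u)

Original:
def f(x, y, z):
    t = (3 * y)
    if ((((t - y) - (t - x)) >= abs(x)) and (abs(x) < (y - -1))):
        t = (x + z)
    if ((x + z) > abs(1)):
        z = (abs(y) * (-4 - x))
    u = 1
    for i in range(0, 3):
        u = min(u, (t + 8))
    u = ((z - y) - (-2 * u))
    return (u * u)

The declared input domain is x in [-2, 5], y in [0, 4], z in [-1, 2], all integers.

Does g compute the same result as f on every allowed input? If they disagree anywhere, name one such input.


At x=-2, y=0, z=-1: f gives 1, g gives 4.
verdict: not equivalent; witness: x=-2, y=0, z=-1


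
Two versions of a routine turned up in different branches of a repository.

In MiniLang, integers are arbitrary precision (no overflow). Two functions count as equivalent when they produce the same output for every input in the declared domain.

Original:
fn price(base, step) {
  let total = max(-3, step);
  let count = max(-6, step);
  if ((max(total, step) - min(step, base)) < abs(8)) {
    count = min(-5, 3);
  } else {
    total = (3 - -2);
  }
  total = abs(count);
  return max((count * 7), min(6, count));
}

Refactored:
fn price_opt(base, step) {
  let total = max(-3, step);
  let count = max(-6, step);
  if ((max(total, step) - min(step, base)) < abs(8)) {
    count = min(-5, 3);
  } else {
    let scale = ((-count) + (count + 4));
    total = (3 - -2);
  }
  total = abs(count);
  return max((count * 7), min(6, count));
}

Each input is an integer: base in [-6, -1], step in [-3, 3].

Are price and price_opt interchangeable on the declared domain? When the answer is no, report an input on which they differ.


This is a faithful refactor — local variable names differ, plus statement counts differ, plus constant usage differs, plus arithmetic usage differs, but the computed results match everywhere.
One worked example (base=-6, step=0) — price: total = 0; count = 0; ((max(total, step) - min(step, base)) < abs(8)) -> true; count = -5; total = 5; return -5; price_opt: total = 0; count = 0; ((max(total, step) - min(step, base)) < abs(8)) -> true; count = -5; total = 5; return -5; agreement on -5.
Across all 42 domain points the two functions coincide.
verdict: equivalent


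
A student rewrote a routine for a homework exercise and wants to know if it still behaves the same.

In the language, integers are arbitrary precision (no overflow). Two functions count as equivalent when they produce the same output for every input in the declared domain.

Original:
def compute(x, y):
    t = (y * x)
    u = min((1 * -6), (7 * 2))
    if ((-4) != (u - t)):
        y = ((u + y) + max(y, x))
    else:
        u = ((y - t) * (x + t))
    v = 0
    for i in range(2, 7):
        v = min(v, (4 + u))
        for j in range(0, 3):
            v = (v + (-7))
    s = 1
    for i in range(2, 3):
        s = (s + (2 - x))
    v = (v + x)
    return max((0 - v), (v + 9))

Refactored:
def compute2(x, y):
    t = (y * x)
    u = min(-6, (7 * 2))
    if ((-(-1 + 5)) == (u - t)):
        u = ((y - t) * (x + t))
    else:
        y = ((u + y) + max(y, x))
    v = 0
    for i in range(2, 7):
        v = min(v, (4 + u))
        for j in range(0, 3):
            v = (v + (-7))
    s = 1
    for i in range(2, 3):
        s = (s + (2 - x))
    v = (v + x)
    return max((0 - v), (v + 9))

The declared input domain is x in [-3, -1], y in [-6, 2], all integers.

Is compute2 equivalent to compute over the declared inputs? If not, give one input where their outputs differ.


Differences: comparison usage differs, constant usage differs, arithmetic usage differs — yet all 27 inputs agree.
verdict: equivalent


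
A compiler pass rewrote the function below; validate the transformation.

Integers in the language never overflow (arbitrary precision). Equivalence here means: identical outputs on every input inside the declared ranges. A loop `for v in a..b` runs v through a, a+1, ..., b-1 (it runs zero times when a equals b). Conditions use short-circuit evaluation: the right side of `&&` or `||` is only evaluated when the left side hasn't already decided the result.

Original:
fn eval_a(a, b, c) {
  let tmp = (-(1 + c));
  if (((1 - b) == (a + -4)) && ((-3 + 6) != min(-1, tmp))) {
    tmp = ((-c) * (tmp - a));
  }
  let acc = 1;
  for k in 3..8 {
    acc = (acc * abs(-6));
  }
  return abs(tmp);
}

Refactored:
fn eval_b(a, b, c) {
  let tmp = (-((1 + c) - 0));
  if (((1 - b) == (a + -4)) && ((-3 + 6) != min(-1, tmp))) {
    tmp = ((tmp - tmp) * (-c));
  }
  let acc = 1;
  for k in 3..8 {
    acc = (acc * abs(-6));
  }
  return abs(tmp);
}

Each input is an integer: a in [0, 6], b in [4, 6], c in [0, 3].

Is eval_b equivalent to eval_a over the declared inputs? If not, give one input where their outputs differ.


Not equivalent: a=0, b=5, c=1 separates them (2 vs 0).
eval_a: tmp becomes -2; next (((1 - b) == (a + -4)) && ((-3 + 6) != min(-1, tmp))) evaluates to true; next tmp becomes 2; next acc becomes 1; next at k=3:; next acc becomes 6; next at k=4:; next acc becomes 36; next at k=5:; next acc becomes 216; next at k=6:; next acc becomes 1296; next at k=7:; next acc becomes 7776; next final value 2
eval_b: tmp becomes -2; next (((1 - b) == (a + -4)) && ((-3 + 6) != min(-1, tmp))) evaluates to true; next tmp becomes 0; next acc becomes 1; next at k=3:; next acc becomes 6; next at k=4:; next acc becomes 36; next at k=5:; next acc becomes 216; next at k=6:; next acc becomes 1296; next at k=7:; next acc becomes 7776; next final value 0
verdict: not equivalent; witness: a=0, b=5, c=1


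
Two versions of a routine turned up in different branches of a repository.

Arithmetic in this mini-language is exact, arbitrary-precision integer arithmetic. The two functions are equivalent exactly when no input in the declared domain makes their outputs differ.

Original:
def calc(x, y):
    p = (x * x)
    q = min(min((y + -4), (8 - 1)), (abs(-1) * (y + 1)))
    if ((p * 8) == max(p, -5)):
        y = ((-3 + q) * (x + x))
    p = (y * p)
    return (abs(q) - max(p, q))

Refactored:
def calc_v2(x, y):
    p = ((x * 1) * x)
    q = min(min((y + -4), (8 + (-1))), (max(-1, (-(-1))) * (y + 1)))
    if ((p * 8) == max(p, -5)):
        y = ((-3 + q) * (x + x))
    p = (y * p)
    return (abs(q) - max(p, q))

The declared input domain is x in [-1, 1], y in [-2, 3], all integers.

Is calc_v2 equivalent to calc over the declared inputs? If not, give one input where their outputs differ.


Equivalent — the differences include min/max/abs usage differs, plus arithmetic usage differs, plus constant usage differs, yet no declared input distinguishes the two.
One worked example (x=-1, y=0) — calc: p becomes 1; next q becomes -4; next ((p * 8) == max(p, -5)) evaluates to false; next p becomes 0; next final value 4; calc_v2: p becomes 1; next q becomes -4; next ((p * 8) == max(p, -5)) evaluates to false; next p becomes 0; next final value 4; agreement on 4.
An exhaustive pass over the 18 declared inputs shows identical outputs.
verdict: equivalent


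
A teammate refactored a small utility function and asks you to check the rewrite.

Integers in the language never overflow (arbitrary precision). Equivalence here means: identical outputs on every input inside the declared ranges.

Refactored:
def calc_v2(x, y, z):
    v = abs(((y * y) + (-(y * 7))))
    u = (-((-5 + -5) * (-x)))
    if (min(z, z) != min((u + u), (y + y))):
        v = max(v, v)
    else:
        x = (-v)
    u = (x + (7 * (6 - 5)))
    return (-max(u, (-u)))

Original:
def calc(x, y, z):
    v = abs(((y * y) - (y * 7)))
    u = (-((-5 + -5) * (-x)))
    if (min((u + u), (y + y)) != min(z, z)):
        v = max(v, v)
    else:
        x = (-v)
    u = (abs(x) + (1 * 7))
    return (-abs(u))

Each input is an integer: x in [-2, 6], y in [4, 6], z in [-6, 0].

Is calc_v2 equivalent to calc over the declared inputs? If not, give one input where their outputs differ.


Consider the input x=-2, y=4, z=-6.
calc: v=12, then u=20, then (min((u + u), (y + y)) != min(z, z)) is true, then v=12, then u=9, then returns -9
calc_v2: v=12, then u=20, then (min(z, z) != min((u + u), (y + y))) is true, then v=12, then u=5, then returns -5
-9 vs -5 — the two versions disagree here.
verdict: not equivalent; witness: x=-2, y=4, z=-6


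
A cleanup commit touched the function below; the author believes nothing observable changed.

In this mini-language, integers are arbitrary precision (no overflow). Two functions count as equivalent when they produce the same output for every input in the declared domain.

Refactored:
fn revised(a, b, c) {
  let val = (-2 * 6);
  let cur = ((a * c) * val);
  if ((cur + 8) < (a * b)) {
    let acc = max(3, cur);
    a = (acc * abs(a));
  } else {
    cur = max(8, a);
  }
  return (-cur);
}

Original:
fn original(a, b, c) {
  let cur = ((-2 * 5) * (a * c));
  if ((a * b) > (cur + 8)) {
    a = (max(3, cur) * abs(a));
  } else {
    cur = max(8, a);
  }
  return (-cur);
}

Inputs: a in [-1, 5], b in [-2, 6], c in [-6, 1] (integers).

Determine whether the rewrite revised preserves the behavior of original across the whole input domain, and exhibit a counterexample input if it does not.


At a=-1, b=-2, c=-6: original gives 60, revised gives 72.
verdict: not equivalent; witness: a=-1, b=-2, c=-6


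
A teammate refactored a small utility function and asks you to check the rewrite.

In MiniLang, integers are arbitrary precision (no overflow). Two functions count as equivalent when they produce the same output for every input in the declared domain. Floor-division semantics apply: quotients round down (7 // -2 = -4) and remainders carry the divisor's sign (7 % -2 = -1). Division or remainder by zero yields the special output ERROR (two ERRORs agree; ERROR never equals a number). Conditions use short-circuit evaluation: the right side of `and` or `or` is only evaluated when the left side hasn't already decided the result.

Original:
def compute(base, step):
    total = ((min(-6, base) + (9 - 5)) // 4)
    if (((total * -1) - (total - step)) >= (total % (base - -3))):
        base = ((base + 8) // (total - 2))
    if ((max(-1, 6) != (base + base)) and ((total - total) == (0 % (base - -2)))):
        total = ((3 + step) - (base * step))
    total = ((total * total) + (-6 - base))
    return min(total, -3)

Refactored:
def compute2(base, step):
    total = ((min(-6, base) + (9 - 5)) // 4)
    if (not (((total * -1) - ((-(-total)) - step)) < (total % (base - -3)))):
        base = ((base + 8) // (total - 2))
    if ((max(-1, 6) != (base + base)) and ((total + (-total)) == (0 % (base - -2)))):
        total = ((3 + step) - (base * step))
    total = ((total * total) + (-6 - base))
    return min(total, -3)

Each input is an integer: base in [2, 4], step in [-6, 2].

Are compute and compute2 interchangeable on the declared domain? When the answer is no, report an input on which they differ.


Reading the diff, among the changes: arithmetic usage differs; also comparison usage differs; also boolean connective usage differs.
One worked example (base=3, step=-4) — compute: total := -1 | (((total * -1) - (total - step)) >= (total % (base - -3))): false | ((max(-1, 6) != (base + base)) and ((total - total) == (0 % (base - -2)))): false | total := -8 | result -8; compute2: total := -1 | (not (((total * -1) - ((-(-total)) - step)) < (total % (base - -3)))): false | ((max(-1, 6) != (base + base)) and ((total + (-total)) == (0 % (base - -2)))): false | total := -8 | result -8; agreement on -8.
Checked all 27 inputs in the declared domain: the outputs agree on every one.
verdict: equivalent


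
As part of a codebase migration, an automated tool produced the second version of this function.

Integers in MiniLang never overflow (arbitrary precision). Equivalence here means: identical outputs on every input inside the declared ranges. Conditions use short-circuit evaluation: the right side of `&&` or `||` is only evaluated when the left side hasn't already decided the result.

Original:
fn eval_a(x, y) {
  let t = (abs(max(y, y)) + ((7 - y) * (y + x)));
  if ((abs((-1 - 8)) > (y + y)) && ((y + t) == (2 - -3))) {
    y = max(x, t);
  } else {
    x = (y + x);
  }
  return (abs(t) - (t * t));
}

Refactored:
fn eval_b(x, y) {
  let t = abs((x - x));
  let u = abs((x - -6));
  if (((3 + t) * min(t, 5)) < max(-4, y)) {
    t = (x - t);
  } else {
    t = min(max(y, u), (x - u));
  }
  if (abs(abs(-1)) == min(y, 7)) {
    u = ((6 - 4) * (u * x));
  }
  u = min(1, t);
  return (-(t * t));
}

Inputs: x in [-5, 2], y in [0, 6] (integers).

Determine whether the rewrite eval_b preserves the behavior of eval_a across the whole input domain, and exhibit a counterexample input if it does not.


Run the pair on x=-5, y=0.
eval_a: t=-35, then ((abs((-1 - 8)) > (y + y)) && ((y + t) == (2 - -3))) is false, then x=-5, then returns -1190
eval_b: t=0, then u=1, then (((3 + t) * min(t, 5)) < max(-4, y)) is false, then t=-6, then (abs(abs(-1)) == min(y, 7)) is false, then u=-6, then returns -36
-1190 against -36: the behavior changed.
verdict: not equivalent; witness: x=-5, y=0


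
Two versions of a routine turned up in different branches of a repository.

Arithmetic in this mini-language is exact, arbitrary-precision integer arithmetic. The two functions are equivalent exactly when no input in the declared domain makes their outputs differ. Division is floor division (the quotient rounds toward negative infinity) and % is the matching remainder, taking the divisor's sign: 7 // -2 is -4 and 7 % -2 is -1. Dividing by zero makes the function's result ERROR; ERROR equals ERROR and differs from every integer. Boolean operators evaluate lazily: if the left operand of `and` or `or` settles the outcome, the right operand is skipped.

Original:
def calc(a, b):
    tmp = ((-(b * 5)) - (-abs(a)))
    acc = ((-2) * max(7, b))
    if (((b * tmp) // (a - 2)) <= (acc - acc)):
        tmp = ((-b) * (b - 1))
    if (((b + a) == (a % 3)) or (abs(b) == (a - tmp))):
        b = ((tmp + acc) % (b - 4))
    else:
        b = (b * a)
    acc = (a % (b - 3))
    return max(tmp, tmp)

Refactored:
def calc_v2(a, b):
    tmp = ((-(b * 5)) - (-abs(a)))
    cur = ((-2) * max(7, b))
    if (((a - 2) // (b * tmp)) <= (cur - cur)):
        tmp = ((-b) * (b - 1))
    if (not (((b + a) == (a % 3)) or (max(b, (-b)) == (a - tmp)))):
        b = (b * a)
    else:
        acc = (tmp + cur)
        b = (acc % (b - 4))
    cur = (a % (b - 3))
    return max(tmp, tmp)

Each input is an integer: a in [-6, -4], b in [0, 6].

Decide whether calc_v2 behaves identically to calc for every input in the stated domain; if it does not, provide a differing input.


Not equivalent: a=-6, b=0 separates them (0 vs ERROR).
calc: tmp := 6 | acc := -14 | (((b * tmp) // (a - 2)) <= (acc - acc)): true | tmp := 0 | (((b + a) == (a % 3)) or (abs(b) == (a - tmp))): false | b := 0 | acc := 0 | result 0
calc_v2: tmp := 6 | cur := -14 | divide-by-zero, output ERROR
verdict: not equivalent; witness: a=-6, b=0
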